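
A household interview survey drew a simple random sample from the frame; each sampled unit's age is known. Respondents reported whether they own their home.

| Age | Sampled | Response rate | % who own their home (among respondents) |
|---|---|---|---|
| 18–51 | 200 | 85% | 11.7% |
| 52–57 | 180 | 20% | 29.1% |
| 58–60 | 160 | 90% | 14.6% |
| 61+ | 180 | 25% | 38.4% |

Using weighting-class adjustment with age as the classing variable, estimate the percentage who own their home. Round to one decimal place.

23.4%

With weight = n_sampled/n_responded per class, the weighted class total is n_sampled:
  18–51: 200 × 11.7 = 2340
  52–57: 180 × 29.1 = 5238
  58–60: 160 × 14.6 = 2336
  61+: 180 × 38.4 = 6912
Adjusted estimate = 16,826 / 720 = 23.3694 → 23.4%.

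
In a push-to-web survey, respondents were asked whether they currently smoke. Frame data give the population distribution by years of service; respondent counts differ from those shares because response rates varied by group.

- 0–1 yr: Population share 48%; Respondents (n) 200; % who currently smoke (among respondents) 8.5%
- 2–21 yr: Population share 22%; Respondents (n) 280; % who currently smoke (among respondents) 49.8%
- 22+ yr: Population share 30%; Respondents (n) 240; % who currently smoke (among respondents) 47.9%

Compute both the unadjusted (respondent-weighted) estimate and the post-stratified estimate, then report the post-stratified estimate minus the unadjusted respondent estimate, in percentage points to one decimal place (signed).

Without adjustment, the pooled respondent share is:
  (200/720)×8.5 + (280/720)×49.8 + (240/720)×47.9 = 37.6944%
Post-stratified estimate weights by population shares:
  0.48×8.5 + 0.22×49.8 + 0.3×47.9 = 29.406%
Difference = 29.406 − 37.6944 = -8.2884 pp.

-8.3 percentage points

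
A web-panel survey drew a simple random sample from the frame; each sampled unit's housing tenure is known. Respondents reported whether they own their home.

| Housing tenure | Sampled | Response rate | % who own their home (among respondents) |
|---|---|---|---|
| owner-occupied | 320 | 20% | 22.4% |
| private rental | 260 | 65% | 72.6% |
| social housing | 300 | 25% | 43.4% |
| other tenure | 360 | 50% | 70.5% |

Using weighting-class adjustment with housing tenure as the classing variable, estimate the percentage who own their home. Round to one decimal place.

52.0%

With weight = n_sampled/n_responded per class, the weighted class total is n_sampled:
  owner-occupied: 320 × 22.4 = 7168
  private rental: 260 × 72.6 = 18,876
  social housing: 300 × 43.4 = 13,020
  other tenure: 360 × 70.5 = 25,380
Adjusted estimate = 64,444 / 1,240 = 51.971 → 52.0%.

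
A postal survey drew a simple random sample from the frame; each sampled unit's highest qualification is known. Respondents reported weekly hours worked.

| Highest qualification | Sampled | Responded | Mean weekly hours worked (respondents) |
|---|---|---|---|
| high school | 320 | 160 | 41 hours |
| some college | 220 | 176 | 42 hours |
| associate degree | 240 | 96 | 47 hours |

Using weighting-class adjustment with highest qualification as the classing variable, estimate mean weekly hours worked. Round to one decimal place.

Response rates by class: high school 160/320 = 50%, some college 176/220 = 80%, associate degree 96/240 = 40%.
With weight = n_sampled/n_responded per class, the weighted class total is n_sampled:
  high school: 320 × 41 = 13,120
  some college: 220 × 42 = 9240
  associate degree: 240 × 47 = 11,280
Adjusted estimate = 33,640 / 780 = 43.1282 → 43.1.

43.1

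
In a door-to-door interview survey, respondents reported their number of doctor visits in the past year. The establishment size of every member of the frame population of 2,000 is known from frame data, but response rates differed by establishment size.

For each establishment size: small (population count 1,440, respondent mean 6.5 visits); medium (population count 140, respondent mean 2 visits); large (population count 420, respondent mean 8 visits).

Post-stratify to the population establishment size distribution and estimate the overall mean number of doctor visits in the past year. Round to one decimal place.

Reweight to the known establishment size distribution:
  small: (1,440/2,000) × 6.5 = 4.68
  medium: (140/2,000) × 2 = 0.14
  large: (420/2,000) × 8 = 1.68
Post-stratified estimate = 6.5 → 6.5.

6.5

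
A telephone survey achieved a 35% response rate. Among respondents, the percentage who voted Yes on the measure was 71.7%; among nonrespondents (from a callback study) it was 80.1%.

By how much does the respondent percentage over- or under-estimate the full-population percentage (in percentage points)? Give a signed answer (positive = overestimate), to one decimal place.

Nonresponse fraction = 1 − 0.35 = 0.65.
Bias = (nonresponse fraction) × (respondent percentage − nonrespondent percentage)
     = 0.65 × (71.7 − 80.1) = 0.65 × -8.4 = -5.46.

-5.5 percentage points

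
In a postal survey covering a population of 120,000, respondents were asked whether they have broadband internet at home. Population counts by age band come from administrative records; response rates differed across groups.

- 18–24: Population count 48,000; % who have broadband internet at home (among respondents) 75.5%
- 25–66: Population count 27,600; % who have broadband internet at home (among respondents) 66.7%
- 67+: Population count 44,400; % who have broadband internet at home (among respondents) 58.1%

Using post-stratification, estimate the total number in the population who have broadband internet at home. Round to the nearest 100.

Estimated count per cell = population count × respondent percentage:
  18–24: 48,000 × 75.5% = 36,240
  25–66: 27,600 × 66.7% = 18409.2
  67+: 44,400 × 58.1% = 25796.4
Estimated total = 80445.6 → 80,400.

80,400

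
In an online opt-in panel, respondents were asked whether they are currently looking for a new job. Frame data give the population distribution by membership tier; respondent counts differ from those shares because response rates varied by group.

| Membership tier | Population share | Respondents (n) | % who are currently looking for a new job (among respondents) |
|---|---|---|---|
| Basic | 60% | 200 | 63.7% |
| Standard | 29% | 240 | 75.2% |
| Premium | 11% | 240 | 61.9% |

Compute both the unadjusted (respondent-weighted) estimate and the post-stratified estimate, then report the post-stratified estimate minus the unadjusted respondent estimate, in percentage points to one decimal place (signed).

Without adjustment, the pooled respondent share is:
  (200/680)×63.7 + (240/680)×75.2 + (240/680)×61.9 = 67.1235%
Post-stratifying to population shares instead:
  0.6×63.7 + 0.29×75.2 + 0.11×61.9 = 66.837%
Difference = 66.837 − 67.1235 = -0.2865 pp.

-0.3 percentage points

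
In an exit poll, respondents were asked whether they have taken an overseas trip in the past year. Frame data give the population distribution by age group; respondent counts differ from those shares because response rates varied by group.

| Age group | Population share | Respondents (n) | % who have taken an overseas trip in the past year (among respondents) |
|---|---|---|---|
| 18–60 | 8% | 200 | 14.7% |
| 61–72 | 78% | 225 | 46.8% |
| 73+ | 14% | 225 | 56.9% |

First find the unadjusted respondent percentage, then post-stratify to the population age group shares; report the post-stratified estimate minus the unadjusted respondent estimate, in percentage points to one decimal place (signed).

+5.2 percentage points

Unadjusted (pooled respondent) estimate weights by respondent counts:
  (200/650)×14.7 + (225/650)×46.8 + (225/650)×56.9 = 40.4192%
Post-stratifying to population shares instead:
  0.08×14.7 + 0.78×46.8 + 0.14×56.9 = 45.646%
Difference = 45.646 − 40.4192 = 5.2268 pp.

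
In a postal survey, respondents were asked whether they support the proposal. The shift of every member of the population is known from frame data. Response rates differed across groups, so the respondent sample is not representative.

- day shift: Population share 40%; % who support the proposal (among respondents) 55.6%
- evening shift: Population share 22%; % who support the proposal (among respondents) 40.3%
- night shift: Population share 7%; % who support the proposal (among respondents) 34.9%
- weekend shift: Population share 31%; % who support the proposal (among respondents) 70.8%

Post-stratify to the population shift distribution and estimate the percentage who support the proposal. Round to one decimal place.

Post-stratification weights by population share, not respondent share:
  day shift: 0.4 × 55.6 = 22.24
  evening shift: 0.22 × 40.3 = 8.866
  night shift: 0.07 × 34.9 = 2.443
  weekend shift: 0.31 × 70.8 = 21.948
Post-stratified estimate = 55.497 → 55.5%.

55.5%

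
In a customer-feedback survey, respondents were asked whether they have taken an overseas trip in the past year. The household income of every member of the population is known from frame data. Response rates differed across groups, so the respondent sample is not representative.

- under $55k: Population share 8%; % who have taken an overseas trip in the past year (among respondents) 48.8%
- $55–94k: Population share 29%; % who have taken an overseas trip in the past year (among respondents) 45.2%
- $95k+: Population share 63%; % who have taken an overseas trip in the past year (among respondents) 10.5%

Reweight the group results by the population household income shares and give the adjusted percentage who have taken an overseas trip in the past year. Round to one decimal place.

Weight each group's respondent value by its population share:
  under $55k: 0.08 × 48.8 = 3.904
  $55–94k: 0.29 × 45.2 = 13.108
  $95k+: 0.63 × 10.5 = 6.615
Post-stratified estimate = 23.627 → 23.6%.

23.6%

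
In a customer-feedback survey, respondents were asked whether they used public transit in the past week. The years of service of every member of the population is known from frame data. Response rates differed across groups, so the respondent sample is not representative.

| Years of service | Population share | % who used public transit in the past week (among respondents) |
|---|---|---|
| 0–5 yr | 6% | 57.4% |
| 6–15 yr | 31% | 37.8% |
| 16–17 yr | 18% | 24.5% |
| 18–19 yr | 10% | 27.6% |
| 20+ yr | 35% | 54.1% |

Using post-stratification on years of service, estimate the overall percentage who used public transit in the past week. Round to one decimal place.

41.3%

Each cell contributes population-share × respondent value:
  0–5 yr: 0.06 × 57.4 = 3.444
  6–15 yr: 0.31 × 37.8 = 11.718
  16–17 yr: 0.18 × 24.5 = 4.41
  18–19 yr: 0.1 × 27.6 = 2.76
  20+ yr: 0.35 × 54.1 = 18.935
Post-stratified estimate = 41.267 → 41.3%.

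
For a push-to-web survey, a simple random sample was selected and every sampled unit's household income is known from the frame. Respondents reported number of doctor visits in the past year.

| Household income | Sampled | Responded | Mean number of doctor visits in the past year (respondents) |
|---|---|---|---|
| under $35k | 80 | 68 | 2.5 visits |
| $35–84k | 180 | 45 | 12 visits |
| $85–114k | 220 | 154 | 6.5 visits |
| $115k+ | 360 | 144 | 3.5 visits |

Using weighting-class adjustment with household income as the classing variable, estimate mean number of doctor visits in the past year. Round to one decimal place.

Response rates by class: under $35k 68/80 = 85%, $35–84k 45/180 = 25%, $85–114k 154/220 = 70%, $115k+ 144/360 = 40%.
Each respondent's weight = sampled/responded in their class; summing within a class gives n_sampled, so:
  under $35k: 80 × 2.5 = 200
  $35–84k: 180 × 12 = 2160
  $85–114k: 220 × 6.5 = 1430
  $115k+: 360 × 3.5 = 1260
Adjusted estimate = 5050 / 840 = 6.0119 → 6.0.

6.0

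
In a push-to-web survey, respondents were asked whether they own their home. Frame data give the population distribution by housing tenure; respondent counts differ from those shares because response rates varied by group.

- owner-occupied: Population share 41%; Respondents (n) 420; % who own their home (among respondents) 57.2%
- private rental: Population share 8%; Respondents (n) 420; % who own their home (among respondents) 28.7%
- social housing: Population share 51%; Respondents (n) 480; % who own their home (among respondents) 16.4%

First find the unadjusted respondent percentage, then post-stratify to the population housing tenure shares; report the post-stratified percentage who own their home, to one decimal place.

Without adjustment, the pooled respondent share is:
  (420/1320)×57.2 + (420/1320)×28.7 + (480/1320)×16.4 = 33.2955%
Post-stratified estimate weights by population shares:
  0.41×57.2 + 0.08×28.7 + 0.51×16.4 = 34.112%

34.1%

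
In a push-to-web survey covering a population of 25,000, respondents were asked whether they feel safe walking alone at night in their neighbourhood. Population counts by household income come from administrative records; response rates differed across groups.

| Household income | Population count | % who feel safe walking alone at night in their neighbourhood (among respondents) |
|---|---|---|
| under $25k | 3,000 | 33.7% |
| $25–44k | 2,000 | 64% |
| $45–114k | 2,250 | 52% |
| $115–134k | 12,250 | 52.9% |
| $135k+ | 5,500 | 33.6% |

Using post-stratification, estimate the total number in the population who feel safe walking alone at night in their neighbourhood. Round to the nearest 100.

Apply each group's respondent rate to its population count:
  under $25k: 3,000 × 33.7% = 1011
  $25–44k: 2,000 × 64% = 1280
  $45–114k: 2,250 × 52% = 1170
  $115–134k: 12,250 × 52.9% = 6480.25
  $135k+: 5,500 × 33.6% = 1848
Estimated total = 11789.2 → 11,800.

11,800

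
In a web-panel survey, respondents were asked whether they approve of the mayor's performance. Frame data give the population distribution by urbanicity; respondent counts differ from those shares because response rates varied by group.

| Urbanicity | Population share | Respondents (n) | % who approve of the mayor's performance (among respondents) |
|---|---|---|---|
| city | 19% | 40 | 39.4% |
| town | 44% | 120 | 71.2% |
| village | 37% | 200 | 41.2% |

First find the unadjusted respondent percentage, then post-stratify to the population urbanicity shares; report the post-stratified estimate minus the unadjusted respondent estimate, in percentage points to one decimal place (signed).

Without adjustment, the pooled respondent share is:
  (40/360)×39.4 + (120/360)×71.2 + (200/360)×41.2 = 51%
Reweighting by population urbanicity shares:
  0.19×39.4 + 0.44×71.2 + 0.37×41.2 = 54.058%
Difference = 54.058 − 51 = 3.058 pp.

+3.1 percentage points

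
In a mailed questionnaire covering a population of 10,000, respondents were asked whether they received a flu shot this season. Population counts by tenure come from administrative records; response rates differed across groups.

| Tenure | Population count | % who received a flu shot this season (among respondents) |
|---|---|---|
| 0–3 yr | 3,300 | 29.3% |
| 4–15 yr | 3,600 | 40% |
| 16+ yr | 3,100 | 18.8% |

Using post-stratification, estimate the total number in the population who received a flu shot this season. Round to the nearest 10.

Estimated count per cell = population count × respondent percentage:
  0–3 yr: 3,300 × 29.3% = 966.9
  4–15 yr: 3,600 × 40% = 1440
  16+ yr: 3,100 × 18.8% = 582.8
Estimated total = 2989.7 → 2,990.

2,990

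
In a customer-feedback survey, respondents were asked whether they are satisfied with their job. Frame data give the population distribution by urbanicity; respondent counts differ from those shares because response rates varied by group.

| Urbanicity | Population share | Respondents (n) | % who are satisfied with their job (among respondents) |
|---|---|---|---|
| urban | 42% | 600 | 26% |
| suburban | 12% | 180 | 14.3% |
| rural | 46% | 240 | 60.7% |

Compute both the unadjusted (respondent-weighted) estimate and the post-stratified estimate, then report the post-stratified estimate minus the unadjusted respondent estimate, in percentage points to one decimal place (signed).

+8.5 percentage points

Without adjustment, the pooled respondent share is:
  (600/1020)×26 + (180/1020)×14.3 + (240/1020)×60.7 = 32.1%
Post-stratifying to population shares instead:
  0.42×26 + 0.12×14.3 + 0.46×60.7 = 40.558%
Difference = 40.558 − 32.1 = 8.458 pp.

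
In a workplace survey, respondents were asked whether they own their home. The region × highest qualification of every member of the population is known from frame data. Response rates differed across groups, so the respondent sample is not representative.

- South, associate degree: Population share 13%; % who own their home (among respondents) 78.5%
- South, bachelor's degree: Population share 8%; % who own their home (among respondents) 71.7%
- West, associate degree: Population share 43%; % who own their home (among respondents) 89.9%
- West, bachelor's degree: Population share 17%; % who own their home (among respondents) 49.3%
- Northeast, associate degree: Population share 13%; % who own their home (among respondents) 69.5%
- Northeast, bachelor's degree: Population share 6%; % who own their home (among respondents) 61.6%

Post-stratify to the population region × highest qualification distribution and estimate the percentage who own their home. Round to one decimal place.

75.7%

Weight each group's respondent value by its population share:
  South, associate degree: 0.13 × 78.5 = 10.205
  South, bachelor's degree: 0.08 × 71.7 = 5.736
  West, associate degree: 0.43 × 89.9 = 38.657
  West, bachelor's degree: 0.17 × 49.3 = 8.381
  Northeast, associate degree: 0.13 × 69.5 = 9.035
  Northeast, bachelor's degree: 0.06 × 61.6 = 3.696
Post-stratified estimate = 75.71 → 75.7%.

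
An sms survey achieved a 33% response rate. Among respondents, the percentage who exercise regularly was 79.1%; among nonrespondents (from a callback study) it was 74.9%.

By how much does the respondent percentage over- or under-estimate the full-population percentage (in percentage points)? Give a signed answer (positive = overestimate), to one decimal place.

+2.8 percentage points

Nonresponse fraction = 1 − 0.33 = 0.67.
Bias = (nonresponse fraction) × (respondent percentage − nonrespondent percentage)
     = 0.67 × (79.1 − 74.9) = 0.67 × 4.2 = 2.814.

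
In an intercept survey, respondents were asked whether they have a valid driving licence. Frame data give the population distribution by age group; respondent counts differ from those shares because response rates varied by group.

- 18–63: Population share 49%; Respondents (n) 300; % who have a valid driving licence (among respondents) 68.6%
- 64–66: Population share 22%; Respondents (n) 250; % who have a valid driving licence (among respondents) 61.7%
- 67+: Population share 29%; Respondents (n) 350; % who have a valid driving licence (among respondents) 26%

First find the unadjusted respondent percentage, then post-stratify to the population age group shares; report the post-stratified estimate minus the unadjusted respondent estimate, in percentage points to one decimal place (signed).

Naive respondent-only estimate (weights = respondent counts):
  (300/900)×68.6 + (250/900)×61.7 + (350/900)×26 = 50.1167%
Post-stratifying to population shares instead:
  0.49×68.6 + 0.22×61.7 + 0.29×26 = 54.728%
Difference = 54.728 − 50.1167 = 4.6113 pp.

+4.6 percentage points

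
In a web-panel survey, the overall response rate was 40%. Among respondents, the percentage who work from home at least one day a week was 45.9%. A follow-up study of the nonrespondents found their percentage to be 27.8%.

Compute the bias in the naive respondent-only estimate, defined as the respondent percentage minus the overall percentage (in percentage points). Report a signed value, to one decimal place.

+10.9 percentage points

Nonresponse fraction = 1 − 0.4 = 0.6.
Bias = (nonresponse fraction) × (respondent percentage − nonrespondent percentage)
     = 0.6 × (45.9 − 27.8) = 0.6 × 18.1 = 10.86.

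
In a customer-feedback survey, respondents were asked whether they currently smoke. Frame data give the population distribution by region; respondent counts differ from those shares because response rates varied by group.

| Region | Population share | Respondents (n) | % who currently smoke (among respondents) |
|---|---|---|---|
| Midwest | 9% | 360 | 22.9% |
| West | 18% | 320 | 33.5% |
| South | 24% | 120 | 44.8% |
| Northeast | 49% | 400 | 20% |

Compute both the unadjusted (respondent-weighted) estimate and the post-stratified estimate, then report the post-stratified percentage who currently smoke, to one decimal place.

Without adjustment, the pooled respondent share is:
  (360/1200)×22.9 + (320/1200)×33.5 + (120/1200)×44.8 + (400/1200)×20 = 26.95%
Post-stratified estimate weights by population shares:
  0.09×22.9 + 0.18×33.5 + 0.24×44.8 + 0.49×20 = 28.643%

28.6%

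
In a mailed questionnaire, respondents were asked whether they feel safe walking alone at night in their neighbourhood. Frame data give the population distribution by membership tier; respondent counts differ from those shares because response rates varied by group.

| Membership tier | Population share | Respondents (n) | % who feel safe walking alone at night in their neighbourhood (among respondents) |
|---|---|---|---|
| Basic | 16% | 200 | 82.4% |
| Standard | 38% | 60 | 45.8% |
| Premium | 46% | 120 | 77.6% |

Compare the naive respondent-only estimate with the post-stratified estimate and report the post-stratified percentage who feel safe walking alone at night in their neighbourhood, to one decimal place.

66.3%

Naive respondent-only estimate (weights = respondent counts):
  (200/380)×82.4 + (60/380)×45.8 + (120/380)×77.6 = 75.1053%
Post-stratifying to population shares instead:
  0.16×82.4 + 0.38×45.8 + 0.46×77.6 = 66.284%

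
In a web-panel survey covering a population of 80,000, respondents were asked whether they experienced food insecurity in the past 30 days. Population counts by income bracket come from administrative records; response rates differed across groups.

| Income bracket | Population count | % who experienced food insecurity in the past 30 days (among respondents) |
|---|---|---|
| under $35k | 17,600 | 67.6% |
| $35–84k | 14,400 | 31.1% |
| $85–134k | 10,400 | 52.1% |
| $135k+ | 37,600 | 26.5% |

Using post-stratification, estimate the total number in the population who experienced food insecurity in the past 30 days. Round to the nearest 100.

Apply each group's respondent rate to its population count:
  under $35k: 17,600 × 67.6% = 11897.6
  $35–84k: 14,400 × 31.1% = 4478.4
  $85–134k: 10,400 × 52.1% = 5418.4
  $135k+: 37,600 × 26.5% = 9964
Estimated total = 31758.4 → 31,800.

31,800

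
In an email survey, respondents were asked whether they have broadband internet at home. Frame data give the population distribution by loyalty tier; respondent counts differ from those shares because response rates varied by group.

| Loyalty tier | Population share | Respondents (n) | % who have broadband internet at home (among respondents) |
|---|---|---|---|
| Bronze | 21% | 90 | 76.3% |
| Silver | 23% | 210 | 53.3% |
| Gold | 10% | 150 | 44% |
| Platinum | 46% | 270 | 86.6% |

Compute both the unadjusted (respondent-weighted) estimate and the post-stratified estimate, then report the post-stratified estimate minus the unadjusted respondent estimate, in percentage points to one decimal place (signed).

Naive respondent-only estimate (weights = respondent counts):
  (90/720)×76.3 + (210/720)×53.3 + (150/720)×44 + (270/720)×86.6 = 66.725%
Post-stratifying to population shares instead:
  0.21×76.3 + 0.23×53.3 + 0.1×44 + 0.46×86.6 = 72.518%
Difference = 72.518 − 66.725 = 5.793 pp.

+5.8 percentage points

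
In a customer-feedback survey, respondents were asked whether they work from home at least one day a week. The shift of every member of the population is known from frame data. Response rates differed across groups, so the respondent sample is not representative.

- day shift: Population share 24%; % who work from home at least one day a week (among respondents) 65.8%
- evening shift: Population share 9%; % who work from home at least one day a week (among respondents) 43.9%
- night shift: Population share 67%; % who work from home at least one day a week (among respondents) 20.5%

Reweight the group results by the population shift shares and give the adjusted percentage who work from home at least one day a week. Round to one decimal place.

33.5%

Reweight to the known shift distribution:
  day shift: 0.24 × 65.8 = 15.792
  evening shift: 0.09 × 43.9 = 3.951
  night shift: 0.67 × 20.5 = 13.735
Post-stratified estimate = 33.478 → 33.5%.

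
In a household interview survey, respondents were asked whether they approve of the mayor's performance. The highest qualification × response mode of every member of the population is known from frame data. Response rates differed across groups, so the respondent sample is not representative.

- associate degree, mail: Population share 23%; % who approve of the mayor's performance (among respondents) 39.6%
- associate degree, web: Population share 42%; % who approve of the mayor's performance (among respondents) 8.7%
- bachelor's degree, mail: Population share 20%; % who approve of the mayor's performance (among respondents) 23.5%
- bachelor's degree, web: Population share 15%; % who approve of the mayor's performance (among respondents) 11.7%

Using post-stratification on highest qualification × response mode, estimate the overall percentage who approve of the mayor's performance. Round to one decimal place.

19.2%

Reweight to the known highest qualification × response mode distribution:
  associate degree, mail: 0.23 × 39.6 = 9.108
  associate degree, web: 0.42 × 8.7 = 3.654
  bachelor's degree, mail: 0.2 × 23.5 = 4.7
  bachelor's degree, web: 0.15 × 11.7 = 1.755
Post-stratified estimate = 19.217 → 19.2%.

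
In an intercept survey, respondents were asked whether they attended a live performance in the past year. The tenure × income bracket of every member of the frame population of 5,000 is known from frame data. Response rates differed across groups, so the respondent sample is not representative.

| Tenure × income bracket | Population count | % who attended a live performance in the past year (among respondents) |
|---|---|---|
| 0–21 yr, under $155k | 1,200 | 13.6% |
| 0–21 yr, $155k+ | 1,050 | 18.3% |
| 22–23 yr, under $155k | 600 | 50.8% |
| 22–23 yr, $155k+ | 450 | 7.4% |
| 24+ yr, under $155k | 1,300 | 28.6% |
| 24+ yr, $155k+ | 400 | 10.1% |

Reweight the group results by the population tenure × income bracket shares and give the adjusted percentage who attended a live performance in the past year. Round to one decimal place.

Post-stratification weights by population share, not respondent share:
  0–21 yr, under $155k: (1,200/5,000) × 13.6 = 3.264
  0–21 yr, $155k+: (1,050/5,000) × 18.3 = 3.843
  22–23 yr, under $155k: (600/5,000) × 50.8 = 6.096
  22–23 yr, $155k+: (450/5,000) × 7.4 = 0.666
  24+ yr, under $155k: (1,300/5,000) × 28.6 = 7.436
  24+ yr, $155k+: (400/5,000) × 10.1 = 0.808
Post-stratified estimate = 22.113 → 22.1%.

22.1%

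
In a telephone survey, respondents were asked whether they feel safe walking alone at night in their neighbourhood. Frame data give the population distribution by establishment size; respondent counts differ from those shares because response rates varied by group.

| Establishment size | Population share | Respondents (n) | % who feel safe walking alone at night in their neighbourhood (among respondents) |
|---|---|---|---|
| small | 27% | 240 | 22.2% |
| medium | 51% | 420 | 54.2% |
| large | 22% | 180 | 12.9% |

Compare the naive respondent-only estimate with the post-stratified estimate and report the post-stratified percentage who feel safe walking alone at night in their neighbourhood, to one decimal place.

Without adjustment, the pooled respondent share is:
  (240/840)×22.2 + (420/840)×54.2 + (180/840)×12.9 = 36.2071%
Post-stratified estimate weights by population shares:
  0.27×22.2 + 0.51×54.2 + 0.22×12.9 = 36.474%

36.5%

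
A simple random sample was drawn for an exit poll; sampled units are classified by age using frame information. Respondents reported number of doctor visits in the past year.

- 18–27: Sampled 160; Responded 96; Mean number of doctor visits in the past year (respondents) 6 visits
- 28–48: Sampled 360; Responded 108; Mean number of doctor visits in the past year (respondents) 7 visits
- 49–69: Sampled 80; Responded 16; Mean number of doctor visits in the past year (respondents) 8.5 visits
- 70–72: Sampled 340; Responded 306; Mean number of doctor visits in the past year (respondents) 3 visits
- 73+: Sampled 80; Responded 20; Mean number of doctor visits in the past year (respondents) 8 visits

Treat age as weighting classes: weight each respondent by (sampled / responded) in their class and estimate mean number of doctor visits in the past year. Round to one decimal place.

5.7

Response rates by class: 18–27 96/160 = 60%, 28–48 108/360 = 30%, 49–69 16/80 = 20%, 70–72 306/340 = 90%, 73+ 20/80 = 25%.
With weight = n_sampled/n_responded per class, the weighted class total is n_sampled:
  18–27: 160 × 6 = 960
  28–48: 360 × 7 = 2520
  49–69: 80 × 8.5 = 680
  70–72: 340 × 3 = 1020
  73+: 80 × 8 = 640
Adjusted estimate = 5820 / 1,020 = 5.70588 → 5.7.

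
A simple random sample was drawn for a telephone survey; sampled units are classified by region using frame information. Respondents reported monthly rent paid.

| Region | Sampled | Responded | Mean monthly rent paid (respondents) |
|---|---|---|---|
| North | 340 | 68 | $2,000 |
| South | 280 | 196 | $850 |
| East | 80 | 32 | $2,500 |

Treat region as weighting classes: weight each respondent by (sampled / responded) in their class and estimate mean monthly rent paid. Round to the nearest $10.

Class response rates: North 68/340 = 20%, South 196/280 = 70%, East 32/80 = 40%.
Inverse-response-rate weighting restores each class to its sampled count, so class totals weight by n_sampled:
  North: 340 × 2000 = 680,000
  South: 280 × 850 = 238,000
  East: 80 × 2500 = 200,000
Adjusted estimate = 1,118,000 / 700 = 1597.14 → $1,600.

$1,600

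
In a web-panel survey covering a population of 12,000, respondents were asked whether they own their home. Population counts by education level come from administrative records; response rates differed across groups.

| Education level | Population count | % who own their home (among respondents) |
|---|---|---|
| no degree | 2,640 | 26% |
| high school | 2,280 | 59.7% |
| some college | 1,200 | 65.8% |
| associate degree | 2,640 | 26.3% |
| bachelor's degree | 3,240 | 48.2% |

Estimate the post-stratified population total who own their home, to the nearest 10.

5,090

Apply each group's respondent rate to its population count:
  no degree: 2,640 × 26% = 686.4
  high school: 2,280 × 59.7% = 1361.16
  some college: 1,200 × 65.8% = 789.6
  associate degree: 2,640 × 26.3% = 694.32
  bachelor's degree: 3,240 × 48.2% = 1561.68
Estimated total = 5093.16 → 5,090.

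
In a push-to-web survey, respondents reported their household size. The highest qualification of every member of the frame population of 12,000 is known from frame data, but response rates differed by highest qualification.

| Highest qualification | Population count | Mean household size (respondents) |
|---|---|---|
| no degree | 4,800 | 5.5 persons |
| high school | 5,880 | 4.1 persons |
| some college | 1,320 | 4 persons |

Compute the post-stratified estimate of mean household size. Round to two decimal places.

4.65

Reweight to the known highest qualification distribution:
  no degree: (4,800/12,000) × 5.5 = 2.2
  high school: (5,880/12,000) × 4.1 = 2.009
  some college: (1,320/12,000) × 4 = 0.44
Post-stratified estimate = 4.649 → 4.65.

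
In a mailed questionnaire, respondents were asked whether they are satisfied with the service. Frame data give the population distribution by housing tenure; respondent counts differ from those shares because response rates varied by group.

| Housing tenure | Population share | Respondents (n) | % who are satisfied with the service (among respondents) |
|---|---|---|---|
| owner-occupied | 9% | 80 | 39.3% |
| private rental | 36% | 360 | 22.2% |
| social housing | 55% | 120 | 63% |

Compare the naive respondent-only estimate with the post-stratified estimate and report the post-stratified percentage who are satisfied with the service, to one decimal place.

46.2%

Naive respondent-only estimate (weights = respondent counts):
  (80/560)×39.3 + (360/560)×22.2 + (120/560)×63 = 33.3857%
Reweighting by population housing tenure shares:
  0.09×39.3 + 0.36×22.2 + 0.55×63 = 46.179%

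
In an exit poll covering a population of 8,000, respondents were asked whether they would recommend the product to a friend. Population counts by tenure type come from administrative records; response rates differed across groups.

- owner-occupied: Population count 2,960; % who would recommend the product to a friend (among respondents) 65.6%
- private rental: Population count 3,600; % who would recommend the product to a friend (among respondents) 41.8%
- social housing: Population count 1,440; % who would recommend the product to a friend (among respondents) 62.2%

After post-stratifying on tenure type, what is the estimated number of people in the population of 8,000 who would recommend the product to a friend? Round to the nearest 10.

Apply each group's respondent rate to its population count:
  owner-occupied: 2,960 × 65.6% = 1941.76
  private rental: 3,600 × 41.8% = 1504.8
  social housing: 1,440 × 62.2% = 895.68
Estimated total = 4342.24 → 4,340.

4,340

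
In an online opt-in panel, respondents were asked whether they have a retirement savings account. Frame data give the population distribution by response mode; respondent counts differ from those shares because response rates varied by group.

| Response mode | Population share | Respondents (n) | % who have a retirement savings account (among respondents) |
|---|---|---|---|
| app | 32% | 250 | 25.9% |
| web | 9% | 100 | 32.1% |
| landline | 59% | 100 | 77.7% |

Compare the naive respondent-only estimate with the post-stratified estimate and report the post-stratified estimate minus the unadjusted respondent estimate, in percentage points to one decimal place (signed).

+18.2 percentage points

Unadjusted (pooled respondent) estimate weights by respondent counts:
  (250/450)×25.9 + (100/450)×32.1 + (100/450)×77.7 = 38.7889%
Post-stratifying to population shares instead:
  0.32×25.9 + 0.09×32.1 + 0.59×77.7 = 57.02%
Difference = 57.02 − 38.7889 = 18.2311 pp.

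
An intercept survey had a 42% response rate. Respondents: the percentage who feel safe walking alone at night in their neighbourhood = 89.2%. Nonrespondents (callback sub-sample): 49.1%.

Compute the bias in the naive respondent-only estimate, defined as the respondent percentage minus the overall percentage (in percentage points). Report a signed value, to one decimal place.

+23.3 percentage points

Nonresponse fraction = 1 − 0.42 = 0.58.
Bias = (nonresponse fraction) × (respondent percentage − nonrespondent percentage)
     = 0.58 × (89.2 − 49.1) = 0.58 × 40.1 = 23.258.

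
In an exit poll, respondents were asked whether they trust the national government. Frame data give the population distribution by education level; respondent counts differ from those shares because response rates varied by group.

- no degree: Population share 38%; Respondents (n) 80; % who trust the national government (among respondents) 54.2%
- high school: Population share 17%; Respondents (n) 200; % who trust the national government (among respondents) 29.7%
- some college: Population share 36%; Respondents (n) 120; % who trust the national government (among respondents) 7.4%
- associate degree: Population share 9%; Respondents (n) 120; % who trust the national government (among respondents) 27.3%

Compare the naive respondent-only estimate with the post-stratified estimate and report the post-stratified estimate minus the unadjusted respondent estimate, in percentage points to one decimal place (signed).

+3.0 percentage points

Without adjustment, the pooled respondent share is:
  (80/520)×54.2 + (200/520)×29.7 + (120/520)×7.4 + (120/520)×27.3 = 27.7692%
Post-stratified estimate weights by population shares:
  0.38×54.2 + 0.17×29.7 + 0.36×7.4 + 0.09×27.3 = 30.766%
Difference = 30.766 − 27.7692 = 2.9968 pp.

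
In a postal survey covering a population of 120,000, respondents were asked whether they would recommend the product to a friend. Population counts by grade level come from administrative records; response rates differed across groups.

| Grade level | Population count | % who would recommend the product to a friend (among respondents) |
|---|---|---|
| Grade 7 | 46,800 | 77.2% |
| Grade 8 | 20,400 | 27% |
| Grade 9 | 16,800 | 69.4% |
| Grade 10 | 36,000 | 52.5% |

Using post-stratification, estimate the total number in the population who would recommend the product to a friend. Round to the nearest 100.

Each cell contributes its population count × the respondent rate:
  Grade 7: 46,800 × 77.2% = 36129.6
  Grade 8: 20,400 × 27% = 5508
  Grade 9: 16,800 × 69.4% = 11659.2
  Grade 10: 36,000 × 52.5% = 18,900
Estimated total = 72196.8 → 72,200.

72,200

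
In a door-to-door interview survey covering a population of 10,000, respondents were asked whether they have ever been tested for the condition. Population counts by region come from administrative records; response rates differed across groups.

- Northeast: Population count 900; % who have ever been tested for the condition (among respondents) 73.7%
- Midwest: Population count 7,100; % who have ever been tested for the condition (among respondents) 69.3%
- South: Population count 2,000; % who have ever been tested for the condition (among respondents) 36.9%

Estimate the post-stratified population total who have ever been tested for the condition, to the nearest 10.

6,320

Each cell contributes its population count × the respondent rate:
  Northeast: 900 × 73.7% = 663.3
  Midwest: 7,100 × 69.3% = 4920.3
  South: 2,000 × 36.9% = 738
Estimated total = 6321.6 → 6,320.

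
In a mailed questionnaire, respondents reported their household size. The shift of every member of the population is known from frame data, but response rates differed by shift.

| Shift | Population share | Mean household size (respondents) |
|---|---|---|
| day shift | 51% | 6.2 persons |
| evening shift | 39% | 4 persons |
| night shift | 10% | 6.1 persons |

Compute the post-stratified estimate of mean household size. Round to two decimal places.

Post-stratification weights by population share, not respondent share:
  day shift: 0.51 × 6.2 = 3.162
  evening shift: 0.39 × 4 = 1.56
  night shift: 0.1 × 6.1 = 0.61
Post-stratified estimate = 5.332 → 5.33.

5.33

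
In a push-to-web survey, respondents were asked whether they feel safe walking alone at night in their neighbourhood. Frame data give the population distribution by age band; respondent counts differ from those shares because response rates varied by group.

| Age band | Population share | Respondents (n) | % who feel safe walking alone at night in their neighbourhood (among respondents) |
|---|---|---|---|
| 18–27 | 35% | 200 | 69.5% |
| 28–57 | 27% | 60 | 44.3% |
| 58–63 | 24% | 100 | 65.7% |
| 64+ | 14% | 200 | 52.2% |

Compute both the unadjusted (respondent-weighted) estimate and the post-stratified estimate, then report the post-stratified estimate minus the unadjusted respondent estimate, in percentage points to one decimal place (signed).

-0.6 percentage points

Unadjusted (pooled respondent) estimate weights by respondent counts:
  (200/560)×69.5 + (60/560)×44.3 + (100/560)×65.7 + (200/560)×52.2 = 59.9429%
Post-stratifying to population shares instead:
  0.35×69.5 + 0.27×44.3 + 0.24×65.7 + 0.14×52.2 = 59.362%
Difference = 59.362 − 59.9429 = -0.5809 pp.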